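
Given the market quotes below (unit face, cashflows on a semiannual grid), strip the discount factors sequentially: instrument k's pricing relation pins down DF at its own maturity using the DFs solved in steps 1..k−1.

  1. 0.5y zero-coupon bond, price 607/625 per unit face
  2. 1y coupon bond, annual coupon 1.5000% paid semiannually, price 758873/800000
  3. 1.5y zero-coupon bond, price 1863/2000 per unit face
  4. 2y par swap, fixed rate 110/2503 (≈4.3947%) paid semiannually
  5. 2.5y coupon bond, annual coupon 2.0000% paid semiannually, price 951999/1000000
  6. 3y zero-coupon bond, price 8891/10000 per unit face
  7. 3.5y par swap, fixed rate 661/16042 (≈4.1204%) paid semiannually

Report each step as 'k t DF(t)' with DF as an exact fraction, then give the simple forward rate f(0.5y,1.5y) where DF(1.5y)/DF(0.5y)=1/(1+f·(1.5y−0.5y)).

1 1/2 607/625
2 1 9343/10000
3 3/2 1863/2000
4 2 367/400
5 5/2 4527/5000
6 3 8891/10000
7 7/2 4339/5000
f(0.5y,1.5y) = ((607/625)/(1863/2000) − 1)/(1) = 397/9315 ≈ 4.2619%

step 1 [0.5y] zero: DF = P = 607/625 ≈ 0.971200
step 2 [1y] bond c/2=3/400: DF=(758873/800000 − 3/400·(0.971200))/(1+3/400) = 9343/10000 ≈ 0.934300
step 3 [1.5y] zero: DF = P = 1863/2000 ≈ 0.931500
step 4 [2y] swap r/2=55/2503: DF=(1 − 55/2503·(0.971200+0.934300+0.931500))/(1+55/2503) = 367/400 ≈ 0.917500
step 5 [2.5y] bond c/2=1/100: DF=(951999/1000000 − 1/100·(0.971200+0.934300+0.931500+0.917500))/(1+1/100) = 4527/5000 ≈ 0.905400
step 6 [3y] zero: DF = P = 8891/10000 ≈ 0.889100
step 7 [3.5y] swap r/2=661/32084: DF=(1 − 661/32084·(0.971200+0.934300+0.931500+0.917500+0.905400+0.889100))/(1+661/32084) = 4339/5000 ≈ 0.867800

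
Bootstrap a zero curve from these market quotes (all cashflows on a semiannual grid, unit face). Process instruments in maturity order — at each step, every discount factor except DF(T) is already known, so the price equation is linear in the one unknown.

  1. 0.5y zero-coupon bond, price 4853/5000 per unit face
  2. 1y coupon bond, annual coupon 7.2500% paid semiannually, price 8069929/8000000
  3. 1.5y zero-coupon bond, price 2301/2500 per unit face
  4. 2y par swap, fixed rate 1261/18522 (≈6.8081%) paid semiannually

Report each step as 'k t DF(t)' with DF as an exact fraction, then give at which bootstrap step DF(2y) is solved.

step 1 [0.5y] zero: DF = P = 4853/5000 ≈ 0.970600
step 2 [1y] bond c/2=29/800: DF=(8069929/8000000 − 29/800·(0.970600))/(1+29/800) = 1879/2000 ≈ 0.939500
step 3 [1.5y] zero: DF = P = 2301/2500 ≈ 0.920400
step 4 [2y] swap r/2=1261/37044: DF=(1 − 1261/37044·(0.970600+0.939500+0.920400))/(1+1261/37044) = 8739/10000 ≈ 0.873900

1 1/2 4853/5000
2 1 1879/2000
3 3/2 2301/2500
4 2 8739/10000
DF(2y) is solved at step 4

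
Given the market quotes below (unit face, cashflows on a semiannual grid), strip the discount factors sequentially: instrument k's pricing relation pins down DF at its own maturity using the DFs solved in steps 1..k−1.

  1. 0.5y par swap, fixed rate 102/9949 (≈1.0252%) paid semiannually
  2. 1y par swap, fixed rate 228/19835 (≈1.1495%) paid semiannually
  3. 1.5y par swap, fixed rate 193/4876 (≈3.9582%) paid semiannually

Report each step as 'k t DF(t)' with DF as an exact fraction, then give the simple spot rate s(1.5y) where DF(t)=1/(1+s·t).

1 1/2 9949/10000
2 1 4943/5000
3 3/2 9421/10000
s(1.5y) = (1/(9421/10000) − 1)/(3/2) = 386/9421 ≈ 4.0972%

step 1 [0.5y] swap r/2=51/9949: DF=(1 − 51/9949·(0))/(1+51/9949) = 9949/10000 ≈ 0.994900
step 2 [1y] swap r/2=114/19835: DF=(1 − 114/19835·(0.994900))/(1+114/19835) = 4943/5000 ≈ 0.988600
step 3 [1.5y] swap r/2=193/9752: DF=(1 − 193/9752·(0.994900+0.988600))/(1+193/9752) = 9421/10000 ≈ 0.942100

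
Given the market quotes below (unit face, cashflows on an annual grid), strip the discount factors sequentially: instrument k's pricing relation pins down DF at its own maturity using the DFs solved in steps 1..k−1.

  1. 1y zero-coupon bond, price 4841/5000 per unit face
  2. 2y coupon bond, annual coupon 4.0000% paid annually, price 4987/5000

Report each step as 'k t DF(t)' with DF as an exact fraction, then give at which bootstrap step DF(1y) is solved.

1 1 4841/5000
2 2 4609/5000
DF(1y) is solved at step 1

step 1 [1y] zero: DF = P = 4841/5000 ≈ 0.968200
step 2 [2y] bond c/1=1/25: DF=(4987/5000 − 1/25·(0.968200))/(1+1/25) = 4609/5000 ≈ 0.921800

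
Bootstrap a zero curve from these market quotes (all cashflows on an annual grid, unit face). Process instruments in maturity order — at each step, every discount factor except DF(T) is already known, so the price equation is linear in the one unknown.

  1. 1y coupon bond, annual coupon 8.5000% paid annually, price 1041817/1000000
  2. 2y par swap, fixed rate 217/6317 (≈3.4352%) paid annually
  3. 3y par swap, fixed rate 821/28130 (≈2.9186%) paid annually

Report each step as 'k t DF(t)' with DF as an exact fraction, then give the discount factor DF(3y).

1 1 4801/5000
2 2 9349/10000
3 3 9179/10000
DF(3y) = 9179/10000 ≈ 0.917900

step 1 [1y] bond c/1=17/200: DF=(1041817/1000000 − 17/200·(0))/(1+17/200) = 4801/5000 ≈ 0.960200
step 2 [2y] swap r/1=217/6317: DF=(1 − 217/6317·(0.960200))/(1+217/6317) = 9349/10000 ≈ 0.934900
step 3 [3y] swap r/1=821/28130: DF=(1 − 821/28130·(0.960200+0.934900))/(1+821/28130) = 9179/10000 ≈ 0.917900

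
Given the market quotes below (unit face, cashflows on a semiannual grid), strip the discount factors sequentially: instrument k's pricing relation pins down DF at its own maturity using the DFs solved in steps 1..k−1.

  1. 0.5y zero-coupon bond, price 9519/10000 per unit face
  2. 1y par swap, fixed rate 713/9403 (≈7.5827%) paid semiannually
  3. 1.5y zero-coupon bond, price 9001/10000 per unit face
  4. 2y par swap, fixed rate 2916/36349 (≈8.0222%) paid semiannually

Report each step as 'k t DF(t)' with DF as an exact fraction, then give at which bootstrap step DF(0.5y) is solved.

step 1 [0.5y] zero: DF = P = 9519/10000 ≈ 0.951900
step 2 [1y] swap r/2=713/18806: DF=(1 − 713/18806·(0.951900))/(1+713/18806) = 9287/10000 ≈ 0.928700
step 3 [1.5y] zero: DF = P = 9001/10000 ≈ 0.900100
step 4 [2y] swap r/2=1458/36349: DF=(1 − 1458/36349·(0.951900+0.928700+0.900100))/(1+1458/36349) = 4271/5000 ≈ 0.854200

1 1/2 9519/10000
2 1 9287/10000
3 3/2 9001/10000
4 2 4271/5000
DF(0.5y) is solved at step 1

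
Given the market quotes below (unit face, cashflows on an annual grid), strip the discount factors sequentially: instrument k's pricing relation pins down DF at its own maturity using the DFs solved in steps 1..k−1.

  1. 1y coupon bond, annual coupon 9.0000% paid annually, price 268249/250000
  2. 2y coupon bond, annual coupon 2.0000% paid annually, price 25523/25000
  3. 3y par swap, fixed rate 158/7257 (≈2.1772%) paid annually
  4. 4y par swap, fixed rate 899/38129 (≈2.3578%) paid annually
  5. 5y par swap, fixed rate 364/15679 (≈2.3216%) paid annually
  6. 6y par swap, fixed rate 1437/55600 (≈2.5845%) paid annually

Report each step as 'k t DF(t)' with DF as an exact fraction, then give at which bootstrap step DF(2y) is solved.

1 1 2461/2500
2 2 1227/1250
3 3 1171/1250
4 4 9101/10000
5 5 2227/2500
6 6 8563/10000
DF(2y) is solved at step 2

step 1 [1y] bond c/1=9/100: DF=(268249/250000 − 9/100·(0))/(1+9/100) = 2461/2500 ≈ 0.984400
step 2 [2y] bond c/1=1/50: DF=(25523/25000 − 1/50·(0.984400))/(1+1/50) = 1227/1250 ≈ 0.981600
step 3 [3y] swap r/1=158/7257: DF=(1 − 158/7257·(0.984400+0.981600))/(1+158/7257) = 1171/1250 ≈ 0.936800
step 4 [4y] swap r/1=899/38129: DF=(1 − 899/38129·(0.984400+0.981600+0.936800))/(1+899/38129) = 9101/10000 ≈ 0.910100
step 5 [5y] swap r/1=364/15679: DF=(1 − 364/15679·(0.984400+0.981600+0.936800+0.910100))/(1+364/15679) = 2227/2500 ≈ 0.890800
step 6 [6y] swap r/1=1437/55600: DF=(1 − 1437/55600·(0.984400+0.981600+0.936800+0.910100+0.890800))/(1+1437/55600) = 8563/10000 ≈ 0.856300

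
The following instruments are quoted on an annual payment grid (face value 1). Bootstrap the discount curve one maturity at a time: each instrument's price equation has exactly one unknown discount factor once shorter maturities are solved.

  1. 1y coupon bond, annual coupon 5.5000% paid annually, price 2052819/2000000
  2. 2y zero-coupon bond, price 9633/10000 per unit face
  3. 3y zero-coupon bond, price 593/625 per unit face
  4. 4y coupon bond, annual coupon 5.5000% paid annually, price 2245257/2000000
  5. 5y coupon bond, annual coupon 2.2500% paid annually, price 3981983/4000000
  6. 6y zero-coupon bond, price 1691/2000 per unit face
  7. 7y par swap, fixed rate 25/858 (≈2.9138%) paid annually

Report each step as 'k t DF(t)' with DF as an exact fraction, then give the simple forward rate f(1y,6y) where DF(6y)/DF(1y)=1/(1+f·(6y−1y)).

1 1 9729/10000
2 2 9633/10000
3 3 593/625
4 4 9137/10000
5 5 89/100
6 6 1691/2000
7 7 163/200
f(1y,6y) = ((9729/10000)/(1691/2000) − 1)/(5) = 1274/42275 ≈ 3.0136%

step 1 [1y] bond c/1=11/200: DF=(2052819/2000000 − 11/200·(0))/(1+11/200) = 9729/10000 ≈ 0.972900
step 2 [2y] zero: DF = P = 9633/10000 ≈ 0.963300
step 3 [3y] zero: DF = P = 593/625 ≈ 0.948800
step 4 [4y] bond c/1=11/200: DF=(2245257/2000000 − 11/200·(0.972900+0.963300+0.948800))/(1+11/200) = 9137/10000 ≈ 0.913700
step 5 [5y] bond c/1=9/400: DF=(3981983/4000000 − 9/400·(0.972900+0.963300+0.948800+0.913700))/(1+9/400) = 89/100 ≈ 0.890000
step 6 [6y] zero: DF = P = 1691/2000 ≈ 0.845500
step 7 [7y] swap r/1=25/858: DF=(1 − 25/858·(0.972900+0.963300+0.948800+0.913700+0.890000+0.845500))/(1+25/858) = 163/200 ≈ 0.815000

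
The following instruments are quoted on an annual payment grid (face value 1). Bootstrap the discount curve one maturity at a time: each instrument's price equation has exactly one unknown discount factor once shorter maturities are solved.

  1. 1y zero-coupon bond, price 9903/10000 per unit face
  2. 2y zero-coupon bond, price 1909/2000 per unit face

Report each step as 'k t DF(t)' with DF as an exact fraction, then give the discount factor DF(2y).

step 1 [1y] zero: DF = P = 9903/10000 ≈ 0.990300
step 2 [2y] zero: DF = P = 1909/2000 ≈ 0.954500

1 1 9903/10000
2 2 1909/2000
DF(2y) = 1909/2000 ≈ 0.954500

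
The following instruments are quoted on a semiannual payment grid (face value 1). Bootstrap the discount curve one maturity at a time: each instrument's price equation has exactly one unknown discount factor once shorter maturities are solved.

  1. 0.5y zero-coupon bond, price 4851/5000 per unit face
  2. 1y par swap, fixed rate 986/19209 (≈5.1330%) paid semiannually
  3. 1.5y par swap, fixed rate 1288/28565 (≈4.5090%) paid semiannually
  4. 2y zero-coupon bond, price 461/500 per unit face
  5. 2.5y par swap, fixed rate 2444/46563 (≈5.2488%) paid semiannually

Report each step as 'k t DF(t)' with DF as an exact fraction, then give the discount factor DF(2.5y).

step 1 [0.5y] zero: DF = P = 4851/5000 ≈ 0.970200
step 2 [1y] swap r/2=493/19209: DF=(1 − 493/19209·(0.970200))/(1+493/19209) = 9507/10000 ≈ 0.950700
step 3 [1.5y] swap r/2=644/28565: DF=(1 − 644/28565·(0.970200+0.950700))/(1+644/28565) = 2339/2500 ≈ 0.935600
step 4 [2y] zero: DF = P = 461/500 ≈ 0.922000
step 5 [2.5y] swap r/2=1222/46563: DF=(1 − 1222/46563·(0.970200+0.950700+0.935600+0.922000))/(1+1222/46563) = 4389/5000 ≈ 0.877800

1 1/2 4851/5000
2 1 9507/10000
3 3/2 2339/2500
4 2 461/500
5 5/2 4389/5000
DF(2.5y) = 4389/5000 ≈ 0.877800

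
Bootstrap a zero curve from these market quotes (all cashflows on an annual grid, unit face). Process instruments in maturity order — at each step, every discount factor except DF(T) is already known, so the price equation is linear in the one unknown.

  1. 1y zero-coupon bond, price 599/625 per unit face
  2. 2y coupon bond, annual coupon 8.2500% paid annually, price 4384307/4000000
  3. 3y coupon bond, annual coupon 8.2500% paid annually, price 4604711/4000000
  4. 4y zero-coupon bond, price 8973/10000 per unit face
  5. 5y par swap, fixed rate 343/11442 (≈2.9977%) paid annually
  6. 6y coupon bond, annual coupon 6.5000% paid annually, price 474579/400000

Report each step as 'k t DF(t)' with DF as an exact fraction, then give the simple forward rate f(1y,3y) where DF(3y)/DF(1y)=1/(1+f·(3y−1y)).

1 1 599/625
2 2 1879/2000
3 3 2297/2500
4 4 8973/10000
5 5 2157/2500
6 6 8347/10000
f(1y,3y) = ((599/625)/(2297/2500) − 1)/(2) = 99/4594 ≈ 2.1550%

step 1 [1y] zero: DF = P = 599/625 ≈ 0.958400
step 2 [2y] bond c/1=33/400: DF=(4384307/4000000 − 33/400·(0.958400))/(1+33/400) = 1879/2000 ≈ 0.939500
step 3 [3y] bond c/1=33/400: DF=(4604711/4000000 − 33/400·(0.958400+0.939500))/(1+33/400) = 2297/2500 ≈ 0.918800
step 4 [4y] zero: DF = P = 8973/10000 ≈ 0.897300
step 5 [5y] swap r/1=343/11442: DF=(1 − 343/11442·(0.958400+0.939500+0.918800+0.897300))/(1+343/11442) = 2157/2500 ≈ 0.862800
step 6 [6y] bond c/1=13/200: DF=(474579/400000 − 13/200·(0.958400+0.939500+0.918800+0.897300+0.862800))/(1+13/200) = 8347/10000 ≈ 0.834700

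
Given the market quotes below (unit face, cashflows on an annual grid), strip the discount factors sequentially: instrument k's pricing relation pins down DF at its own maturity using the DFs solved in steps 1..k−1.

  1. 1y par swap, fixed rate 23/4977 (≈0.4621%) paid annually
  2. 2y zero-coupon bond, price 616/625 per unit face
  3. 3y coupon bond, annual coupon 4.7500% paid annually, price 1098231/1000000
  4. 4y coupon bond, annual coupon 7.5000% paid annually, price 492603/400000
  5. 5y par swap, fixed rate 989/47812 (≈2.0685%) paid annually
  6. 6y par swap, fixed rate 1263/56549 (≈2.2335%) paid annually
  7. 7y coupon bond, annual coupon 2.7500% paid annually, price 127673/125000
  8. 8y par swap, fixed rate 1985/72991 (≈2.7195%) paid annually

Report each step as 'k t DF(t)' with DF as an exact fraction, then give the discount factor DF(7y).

step 1 [1y] swap r/1=23/4977: DF=(1 − 23/4977·(0))/(1+23/4977) = 4977/5000 ≈ 0.995400
step 2 [2y] zero: DF = P = 616/625 ≈ 0.985600
step 3 [3y] bond c/1=19/400: DF=(1098231/1000000 − 19/400·(0.995400+0.985600))/(1+19/400) = 4793/5000 ≈ 0.958600
step 4 [4y] bond c/1=3/40: DF=(492603/400000 − 3/40·(0.995400+0.985600+0.958600))/(1+3/40) = 1881/2000 ≈ 0.940500
step 5 [5y] swap r/1=989/47812: DF=(1 − 989/47812·(0.995400+0.985600+0.958600+0.940500))/(1+989/47812) = 9011/10000 ≈ 0.901100
step 6 [6y] swap r/1=1263/56549: DF=(1 − 1263/56549·(0.995400+0.985600+0.958600+0.940500+0.901100))/(1+1263/56549) = 8737/10000 ≈ 0.873700
step 7 [7y] bond c/1=11/400: DF=(127673/125000 − 11/400·(0.995400+0.985600+0.958600+0.940500+0.901100+0.873700))/(1+11/400) = 8427/10000 ≈ 0.842700
step 8 [8y] swap r/1=1985/72991: DF=(1 − 1985/72991·(0.995400+0.985600+0.958600+0.940500+0.901100+0.873700+0.842700))/(1+1985/72991) = 1603/2000 ≈ 0.801500

1 1 4977/5000
2 2 616/625
3 3 4793/5000
4 4 1881/2000
5 5 9011/10000
6 6 8737/10000
7 7 8427/10000
8 8 1603/2000
DF(7y) = 8427/10000 ≈ 0.842700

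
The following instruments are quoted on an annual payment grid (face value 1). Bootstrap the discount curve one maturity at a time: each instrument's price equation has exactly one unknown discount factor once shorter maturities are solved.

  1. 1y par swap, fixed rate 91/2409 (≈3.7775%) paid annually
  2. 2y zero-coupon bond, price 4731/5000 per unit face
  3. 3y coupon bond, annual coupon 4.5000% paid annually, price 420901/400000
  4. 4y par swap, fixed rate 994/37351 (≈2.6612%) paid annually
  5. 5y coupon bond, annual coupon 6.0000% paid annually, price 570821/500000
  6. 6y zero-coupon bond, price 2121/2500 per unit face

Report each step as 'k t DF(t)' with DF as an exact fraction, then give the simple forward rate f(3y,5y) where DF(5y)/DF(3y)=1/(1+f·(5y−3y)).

step 1 [1y] swap r/1=91/2409: DF=(1 − 91/2409·(0))/(1+91/2409) = 2409/2500 ≈ 0.963600
step 2 [2y] zero: DF = P = 4731/5000 ≈ 0.946200
step 3 [3y] bond c/1=9/200: DF=(420901/400000 − 9/200·(0.963600+0.946200))/(1+9/200) = 9247/10000 ≈ 0.924700
step 4 [4y] swap r/1=994/37351: DF=(1 − 994/37351·(0.963600+0.946200+0.924700))/(1+994/37351) = 4503/5000 ≈ 0.900600
step 5 [5y] bond c/1=3/50: DF=(570821/500000 − 3/50·(0.963600+0.946200+0.924700+0.900600))/(1+3/50) = 541/625 ≈ 0.865600
step 6 [6y] zero: DF = P = 2121/2500 ≈ 0.848400

1 1 2409/2500
2 2 4731/5000
3 3 9247/10000
4 4 4503/5000
5 5 541/625
6 6 2121/2500
f(3y,5y) = ((9247/10000)/(541/625) − 1)/(2) = 591/17312 ≈ 3.4138%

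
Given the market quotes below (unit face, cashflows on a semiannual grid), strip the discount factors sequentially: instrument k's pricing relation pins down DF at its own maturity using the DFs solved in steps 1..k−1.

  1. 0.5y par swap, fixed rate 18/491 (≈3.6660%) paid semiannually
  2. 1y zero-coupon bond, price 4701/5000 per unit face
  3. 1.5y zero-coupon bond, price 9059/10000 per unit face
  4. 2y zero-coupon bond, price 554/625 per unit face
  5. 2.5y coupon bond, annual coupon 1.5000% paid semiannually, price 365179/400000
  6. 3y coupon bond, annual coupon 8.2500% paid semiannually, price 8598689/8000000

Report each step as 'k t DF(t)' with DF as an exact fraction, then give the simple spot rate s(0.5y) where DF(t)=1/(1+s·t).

1 1/2 491/500
2 1 4701/5000
3 3/2 9059/10000
4 2 554/625
5 5/2 1757/2000
6 3 8503/10000
s(0.5y) = (1/(491/500) − 1)/(1/2) = 18/491 ≈ 3.6660%

step 1 [0.5y] swap r/2=9/491: DF=(1 − 9/491·(0))/(1+9/491) = 491/500 ≈ 0.982000
step 2 [1y] zero: DF = P = 4701/5000 ≈ 0.940200
step 3 [1.5y] zero: DF = P = 9059/10000 ≈ 0.905900
step 4 [2y] zero: DF = P = 554/625 ≈ 0.886400
step 5 [2.5y] bond c/2=3/400: DF=(365179/400000 − 3/400·(0.982000+0.940200+0.905900+0.886400))/(1+3/400) = 1757/2000 ≈ 0.878500
step 6 [3y] bond c/2=33/800: DF=(8598689/8000000 − 33/800·(0.982000+0.940200+0.905900+0.886400+0.878500))/(1+33/800) = 8503/10000 ≈ 0.850300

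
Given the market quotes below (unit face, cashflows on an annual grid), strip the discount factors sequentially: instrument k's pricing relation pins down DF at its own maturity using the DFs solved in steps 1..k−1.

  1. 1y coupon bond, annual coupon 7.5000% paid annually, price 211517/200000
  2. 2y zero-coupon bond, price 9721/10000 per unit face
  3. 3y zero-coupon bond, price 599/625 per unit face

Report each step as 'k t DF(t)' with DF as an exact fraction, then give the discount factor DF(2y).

step 1 [1y] bond c/1=3/40: DF=(211517/200000 − 3/40·(0))/(1+3/40) = 4919/5000 ≈ 0.983800
step 2 [2y] zero: DF = P = 9721/10000 ≈ 0.972100
step 3 [3y] zero: DF = P = 599/625 ≈ 0.958400

1 1 4919/5000
2 2 9721/10000
3 3 599/625
DF(2y) = 9721/10000 ≈ 0.972100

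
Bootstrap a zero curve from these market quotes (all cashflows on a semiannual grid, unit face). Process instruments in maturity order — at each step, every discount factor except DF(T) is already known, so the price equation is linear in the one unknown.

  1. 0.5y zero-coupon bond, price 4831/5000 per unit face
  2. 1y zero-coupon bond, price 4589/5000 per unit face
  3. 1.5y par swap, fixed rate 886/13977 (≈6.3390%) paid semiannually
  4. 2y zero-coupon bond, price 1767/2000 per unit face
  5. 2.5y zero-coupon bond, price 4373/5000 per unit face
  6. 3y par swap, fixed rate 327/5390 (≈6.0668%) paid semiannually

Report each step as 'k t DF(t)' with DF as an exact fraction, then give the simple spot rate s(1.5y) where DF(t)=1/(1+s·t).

1 1/2 4831/5000
2 1 4589/5000
3 3/2 4557/5000
4 2 1767/2000
5 5/2 4373/5000
6 3 1673/2000
s(1.5y) = (1/(4557/5000) − 1)/(3/2) = 886/13671 ≈ 6.4809%

step 1 [0.5y] zero: DF = P = 4831/5000 ≈ 0.966200
step 2 [1y] zero: DF = P = 4589/5000 ≈ 0.917800
step 3 [1.5y] swap r/2=443/13977: DF=(1 − 443/13977·(0.966200+0.917800))/(1+443/13977) = 4557/5000 ≈ 0.911400
step 4 [2y] zero: DF = P = 1767/2000 ≈ 0.883500
step 5 [2.5y] zero: DF = P = 4373/5000 ≈ 0.874600
step 6 [3y] swap r/2=327/10780: DF=(1 − 327/10780·(0.966200+0.917800+0.911400+0.883500+0.874600))/(1+327/10780) = 1673/2000 ≈ 0.836500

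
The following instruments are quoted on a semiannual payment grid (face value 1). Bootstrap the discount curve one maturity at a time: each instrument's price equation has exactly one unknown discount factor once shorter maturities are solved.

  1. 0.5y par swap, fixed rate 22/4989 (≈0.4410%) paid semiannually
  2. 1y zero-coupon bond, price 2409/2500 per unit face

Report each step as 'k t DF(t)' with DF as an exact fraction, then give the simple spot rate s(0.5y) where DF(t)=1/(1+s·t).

step 1 [0.5y] swap r/2=11/4989: DF=(1 − 11/4989·(0))/(1+11/4989) = 4989/5000 ≈ 0.997800
step 2 [1y] zero: DF = P = 2409/2500 ≈ 0.963600

1 1/2 4989/5000
2 1 2409/2500
s(0.5y) = (1/(4989/5000) − 1)/(1/2) = 22/4989 ≈ 0.4410%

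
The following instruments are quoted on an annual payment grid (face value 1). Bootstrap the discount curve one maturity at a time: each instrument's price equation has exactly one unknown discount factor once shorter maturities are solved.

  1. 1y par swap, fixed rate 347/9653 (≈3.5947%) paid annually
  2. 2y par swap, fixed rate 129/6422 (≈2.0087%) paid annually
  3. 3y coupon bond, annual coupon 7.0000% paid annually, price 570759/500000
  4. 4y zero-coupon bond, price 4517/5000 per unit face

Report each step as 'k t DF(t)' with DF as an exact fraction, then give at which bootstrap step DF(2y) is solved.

1 1 9653/10000
2 2 9613/10000
3 3 588/625
4 4 4517/5000
DF(2y) is solved at step 2

step 1 [1y] swap r/1=347/9653: DF=(1 − 347/9653·(0))/(1+347/9653) = 9653/10000 ≈ 0.965300
step 2 [2y] swap r/1=129/6422: DF=(1 − 129/6422·(0.965300))/(1+129/6422) = 9613/10000 ≈ 0.961300
step 3 [3y] bond c/1=7/100: DF=(570759/500000 − 7/100·(0.965300+0.961300))/(1+7/100) = 588/625 ≈ 0.940800
step 4 [4y] zero: DF = P = 4517/5000 ≈ 0.903400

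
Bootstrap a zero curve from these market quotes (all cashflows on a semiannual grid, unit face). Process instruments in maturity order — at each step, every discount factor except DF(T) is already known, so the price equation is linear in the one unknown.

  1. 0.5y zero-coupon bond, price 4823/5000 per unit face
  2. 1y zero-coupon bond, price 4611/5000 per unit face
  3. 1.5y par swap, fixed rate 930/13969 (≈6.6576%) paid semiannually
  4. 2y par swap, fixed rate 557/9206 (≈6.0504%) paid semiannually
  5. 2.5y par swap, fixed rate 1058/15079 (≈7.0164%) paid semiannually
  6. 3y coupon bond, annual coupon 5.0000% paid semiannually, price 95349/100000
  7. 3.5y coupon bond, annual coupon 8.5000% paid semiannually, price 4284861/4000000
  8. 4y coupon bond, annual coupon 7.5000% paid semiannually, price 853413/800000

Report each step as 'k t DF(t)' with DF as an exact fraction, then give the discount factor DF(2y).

1 1/2 4823/5000
2 1 4611/5000
3 3/2 907/1000
4 2 4443/5000
5 5/2 8413/10000
6 3 8199/10000
7 7/2 8097/10000
8 4 4029/5000
DF(2y) = 4443/5000 ≈ 0.888600

step 1 [0.5y] zero: DF = P = 4823/5000 ≈ 0.964600
step 2 [1y] zero: DF = P = 4611/5000 ≈ 0.922200
step 3 [1.5y] swap r/2=465/13969: DF=(1 − 465/13969·(0.964600+0.922200))/(1+465/13969) = 907/1000 ≈ 0.907000
step 4 [2y] swap r/2=557/18412: DF=(1 − 557/18412·(0.964600+0.922200+0.907000))/(1+557/18412) = 4443/5000 ≈ 0.888600
step 5 [2.5y] swap r/2=529/15079: DF=(1 − 529/15079·(0.964600+0.922200+0.907000+0.888600))/(1+529/15079) = 8413/10000 ≈ 0.841300
step 6 [3y] bond c/2=1/40: DF=(95349/100000 − 1/40·(0.964600+0.922200+0.907000+0.888600+0.841300))/(1+1/40) = 8199/10000 ≈ 0.819900
step 7 [3.5y] bond c/2=17/400: DF=(4284861/4000000 − 17/400·(0.964600+0.922200+0.907000+0.888600+0.841300+0.819900))/(1+17/400) = 8097/10000 ≈ 0.809700
step 8 [4y] bond c/2=3/80: DF=(853413/800000 − 3/80·(0.964600+0.922200+0.907000+0.888600+0.841300+0.819900+0.809700))/(1+3/80) = 4029/5000 ≈ 0.805800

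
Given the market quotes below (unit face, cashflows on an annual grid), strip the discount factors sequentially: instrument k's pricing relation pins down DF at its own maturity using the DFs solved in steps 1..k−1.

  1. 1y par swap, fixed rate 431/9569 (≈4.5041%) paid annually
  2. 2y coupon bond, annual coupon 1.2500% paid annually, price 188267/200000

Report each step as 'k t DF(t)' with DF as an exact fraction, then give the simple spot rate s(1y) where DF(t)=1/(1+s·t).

1 1 9569/10000
2 2 9179/10000
s(1y) = (1/(9569/10000) − 1)/(1) = 431/9569 ≈ 4.5041%

step 1 [1y] swap r/1=431/9569: DF=(1 − 431/9569·(0))/(1+431/9569) = 9569/10000 ≈ 0.956900
step 2 [2y] bond c/1=1/80: DF=(188267/200000 − 1/80·(0.956900))/(1+1/80) = 9179/10000 ≈ 0.917900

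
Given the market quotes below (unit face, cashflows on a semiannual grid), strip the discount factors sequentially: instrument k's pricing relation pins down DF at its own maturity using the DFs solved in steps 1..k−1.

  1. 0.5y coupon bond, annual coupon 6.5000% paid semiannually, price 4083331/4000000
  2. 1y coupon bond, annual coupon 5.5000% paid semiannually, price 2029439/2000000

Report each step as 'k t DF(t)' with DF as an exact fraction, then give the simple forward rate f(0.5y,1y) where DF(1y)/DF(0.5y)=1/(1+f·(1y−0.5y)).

step 1 [0.5y] bond c/2=13/400: DF=(4083331/4000000 − 13/400·(0))/(1+13/400) = 9887/10000 ≈ 0.988700
step 2 [1y] bond c/2=11/400: DF=(2029439/2000000 − 11/400·(0.988700))/(1+11/400) = 9611/10000 ≈ 0.961100

1 1/2 9887/10000
2 1 9611/10000
f(0.5y,1y) = ((9887/10000)/(9611/10000) − 1)/(1/2) = 552/9611 ≈ 5.7434%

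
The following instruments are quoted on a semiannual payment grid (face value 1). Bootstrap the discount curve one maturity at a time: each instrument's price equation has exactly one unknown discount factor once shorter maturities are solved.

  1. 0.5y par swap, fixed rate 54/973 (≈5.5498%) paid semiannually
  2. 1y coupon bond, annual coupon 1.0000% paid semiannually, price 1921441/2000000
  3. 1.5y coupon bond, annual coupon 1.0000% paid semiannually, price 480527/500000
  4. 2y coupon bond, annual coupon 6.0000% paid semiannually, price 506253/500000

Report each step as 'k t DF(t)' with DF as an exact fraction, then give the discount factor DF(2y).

step 1 [0.5y] swap r/2=27/973: DF=(1 − 27/973·(0))/(1+27/973) = 973/1000 ≈ 0.973000
step 2 [1y] bond c/2=1/200: DF=(1921441/2000000 − 1/200·(0.973000))/(1+1/200) = 9511/10000 ≈ 0.951100
step 3 [1.5y] bond c/2=1/200: DF=(480527/500000 − 1/200·(0.973000+0.951100))/(1+1/200) = 9467/10000 ≈ 0.946700
step 4 [2y] bond c/2=3/100: DF=(506253/500000 − 3/100·(0.973000+0.951100+0.946700))/(1+3/100) = 4497/5000 ≈ 0.899400

1 1/2 973/1000
2 1 9511/10000
3 3/2 9467/10000
4 2 4497/5000
DF(2y) = 4497/5000 ≈ 0.899400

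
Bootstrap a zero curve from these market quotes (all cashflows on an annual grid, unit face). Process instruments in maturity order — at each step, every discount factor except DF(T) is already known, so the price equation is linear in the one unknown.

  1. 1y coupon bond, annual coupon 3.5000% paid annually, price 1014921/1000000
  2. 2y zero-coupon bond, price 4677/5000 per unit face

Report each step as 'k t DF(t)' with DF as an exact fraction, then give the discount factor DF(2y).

step 1 [1y] bond c/1=7/200: DF=(1014921/1000000 − 7/200·(0))/(1+7/200) = 4903/5000 ≈ 0.980600
step 2 [2y] zero: DF = P = 4677/5000 ≈ 0.935400

1 1 4903/5000
2 2 4677/5000
DF(2y) = 4677/5000 ≈ 0.935400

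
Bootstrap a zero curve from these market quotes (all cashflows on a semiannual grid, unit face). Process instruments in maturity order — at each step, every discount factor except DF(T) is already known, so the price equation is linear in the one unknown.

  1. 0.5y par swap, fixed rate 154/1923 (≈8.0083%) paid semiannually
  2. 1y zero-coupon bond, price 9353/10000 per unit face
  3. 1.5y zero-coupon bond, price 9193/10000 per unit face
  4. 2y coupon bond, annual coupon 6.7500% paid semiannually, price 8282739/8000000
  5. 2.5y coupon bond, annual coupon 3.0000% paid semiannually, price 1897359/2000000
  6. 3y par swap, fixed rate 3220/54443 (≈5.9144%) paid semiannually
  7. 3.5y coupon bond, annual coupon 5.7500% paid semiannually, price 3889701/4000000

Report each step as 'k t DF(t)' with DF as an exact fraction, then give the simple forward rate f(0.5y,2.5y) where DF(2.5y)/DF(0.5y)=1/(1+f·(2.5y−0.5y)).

1 1/2 1923/2000
2 1 9353/10000
3 3/2 9193/10000
4 2 1137/1250
5 5/2 2199/2500
6 3 839/1000
7 7/2 7931/10000
f(0.5y,2.5y) = ((1923/2000)/(2199/2500) − 1)/(2) = 273/5864 ≈ 4.6555%

step 1 [0.5y] swap r/2=77/1923: DF=(1 − 77/1923·(0))/(1+77/1923) = 1923/2000 ≈ 0.961500
step 2 [1y] zero: DF = P = 9353/10000 ≈ 0.935300
step 3 [1.5y] zero: DF = P = 9193/10000 ≈ 0.919300
step 4 [2y] bond c/2=27/800: DF=(8282739/8000000 − 27/800·(0.961500+0.935300+0.919300))/(1+27/800) = 1137/1250 ≈ 0.909600
step 5 [2.5y] bond c/2=3/200: DF=(1897359/2000000 − 3/200·(0.961500+0.935300+0.919300+0.909600))/(1+3/200) = 2199/2500 ≈ 0.879600
step 6 [3y] swap r/2=1610/54443: DF=(1 − 1610/54443·(0.961500+0.935300+0.919300+0.909600+0.879600))/(1+1610/54443) = 839/1000 ≈ 0.839000
step 7 [3.5y] bond c/2=23/800: DF=(3889701/4000000 − 23/800·(0.961500+0.935300+0.919300+0.909600+0.879600+0.839000))/(1+23/800) = 7931/10000 ≈ 0.793100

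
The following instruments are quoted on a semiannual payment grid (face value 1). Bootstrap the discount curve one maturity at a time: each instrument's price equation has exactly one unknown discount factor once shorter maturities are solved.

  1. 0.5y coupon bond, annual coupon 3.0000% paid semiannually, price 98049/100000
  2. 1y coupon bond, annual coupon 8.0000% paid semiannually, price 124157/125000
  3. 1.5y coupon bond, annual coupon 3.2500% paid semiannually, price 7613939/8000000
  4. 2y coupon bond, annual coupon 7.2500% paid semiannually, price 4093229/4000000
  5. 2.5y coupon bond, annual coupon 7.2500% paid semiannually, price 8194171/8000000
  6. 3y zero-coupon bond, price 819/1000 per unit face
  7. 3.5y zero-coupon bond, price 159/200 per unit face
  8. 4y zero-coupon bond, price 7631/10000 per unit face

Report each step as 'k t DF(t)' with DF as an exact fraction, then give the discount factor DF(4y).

1 1/2 483/500
2 1 9179/10000
3 3/2 1133/1250
4 2 8899/10000
5 5/2 8597/10000
6 3 819/1000
7 7/2 159/200
8 4 7631/10000
DF(4y) = 7631/10000 ≈ 0.763100

step 1 [0.5y] bond c/2=3/200: DF=(98049/100000 − 3/200·(0))/(1+3/200) = 483/500 ≈ 0.966000
step 2 [1y] bond c/2=1/25: DF=(124157/125000 − 1/25·(0.966000))/(1+1/25) = 9179/10000 ≈ 0.917900
step 3 [1.5y] bond c/2=13/800: DF=(7613939/8000000 − 13/800·(0.966000+0.917900))/(1+13/800) = 1133/1250 ≈ 0.906400
step 4 [2y] bond c/2=29/800: DF=(4093229/4000000 − 29/800·(0.966000+0.917900+0.906400))/(1+29/800) = 8899/10000 ≈ 0.889900
step 5 [2.5y] bond c/2=29/800: DF=(8194171/8000000 − 29/800·(0.966000+0.917900+0.906400+0.889900))/(1+29/800) = 8597/10000 ≈ 0.859700
step 6 [3y] zero: DF = P = 819/1000 ≈ 0.819000
step 7 [3.5y] zero: DF = P = 159/200 ≈ 0.795000
step 8 [4y] zero: DF = P = 7631/10000 ≈ 0.763100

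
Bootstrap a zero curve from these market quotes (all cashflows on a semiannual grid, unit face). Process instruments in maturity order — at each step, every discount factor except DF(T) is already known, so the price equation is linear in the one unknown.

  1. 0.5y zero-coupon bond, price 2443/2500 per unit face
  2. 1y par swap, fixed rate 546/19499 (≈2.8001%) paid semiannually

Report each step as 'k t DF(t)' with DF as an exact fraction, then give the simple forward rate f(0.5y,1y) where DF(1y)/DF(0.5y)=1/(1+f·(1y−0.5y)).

step 1 [0.5y] zero: DF = P = 2443/2500 ≈ 0.977200
step 2 [1y] swap r/2=273/19499: DF=(1 − 273/19499·(0.977200))/(1+273/19499) = 9727/10000 ≈ 0.972700

1 1/2 2443/2500
2 1 9727/10000
f(0.5y,1y) = ((2443/2500)/(9727/10000) − 1)/(1/2) = 90/9727 ≈ 0.9253%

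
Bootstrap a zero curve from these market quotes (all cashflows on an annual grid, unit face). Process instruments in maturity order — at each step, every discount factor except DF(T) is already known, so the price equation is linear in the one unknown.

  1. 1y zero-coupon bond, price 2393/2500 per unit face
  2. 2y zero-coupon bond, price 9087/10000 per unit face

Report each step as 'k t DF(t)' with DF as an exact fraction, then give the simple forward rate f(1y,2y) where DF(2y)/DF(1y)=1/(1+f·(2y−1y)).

step 1 [1y] zero: DF = P = 2393/2500 ≈ 0.957200
step 2 [2y] zero: DF = P = 9087/10000 ≈ 0.908700

1 1 2393/2500
2 2 9087/10000
f(1y,2y) = ((2393/2500)/(9087/10000) − 1)/(1) = 485/9087 ≈ 5.3373%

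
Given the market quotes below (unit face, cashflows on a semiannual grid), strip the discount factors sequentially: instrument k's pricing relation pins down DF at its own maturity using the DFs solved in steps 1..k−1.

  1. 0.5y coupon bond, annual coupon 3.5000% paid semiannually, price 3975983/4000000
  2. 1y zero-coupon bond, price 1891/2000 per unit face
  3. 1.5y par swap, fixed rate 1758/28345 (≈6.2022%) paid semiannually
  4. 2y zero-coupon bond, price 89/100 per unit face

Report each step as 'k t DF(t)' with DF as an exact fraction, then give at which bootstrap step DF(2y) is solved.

step 1 [0.5y] bond c/2=7/400: DF=(3975983/4000000 − 7/400·(0))/(1+7/400) = 9769/10000 ≈ 0.976900
step 2 [1y] zero: DF = P = 1891/2000 ≈ 0.945500
step 3 [1.5y] swap r/2=879/28345: DF=(1 − 879/28345·(0.976900+0.945500))/(1+879/28345) = 9121/10000 ≈ 0.912100
step 4 [2y] zero: DF = P = 89/100 ≈ 0.890000

1 1/2 9769/10000
2 1 1891/2000
3 3/2 9121/10000
4 2 89/100
DF(2y) is solved at step 4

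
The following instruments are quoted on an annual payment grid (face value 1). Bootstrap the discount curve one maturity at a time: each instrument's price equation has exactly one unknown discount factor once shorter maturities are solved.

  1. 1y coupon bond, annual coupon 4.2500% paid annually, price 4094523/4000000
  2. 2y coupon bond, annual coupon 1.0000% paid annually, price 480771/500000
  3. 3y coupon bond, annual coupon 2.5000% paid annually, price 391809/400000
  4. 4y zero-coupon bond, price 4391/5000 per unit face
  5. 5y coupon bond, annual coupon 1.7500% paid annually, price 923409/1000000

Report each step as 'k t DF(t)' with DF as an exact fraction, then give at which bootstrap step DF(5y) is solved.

step 1 [1y] bond c/1=17/400: DF=(4094523/4000000 − 17/400·(0))/(1+17/400) = 9819/10000 ≈ 0.981900
step 2 [2y] bond c/1=1/100: DF=(480771/500000 − 1/100·(0.981900))/(1+1/100) = 9423/10000 ≈ 0.942300
step 3 [3y] bond c/1=1/40: DF=(391809/400000 − 1/40·(0.981900+0.942300))/(1+1/40) = 9087/10000 ≈ 0.908700
step 4 [4y] zero: DF = P = 4391/5000 ≈ 0.878200
step 5 [5y] bond c/1=7/400: DF=(923409/1000000 − 7/400·(0.981900+0.942300+0.908700+0.878200))/(1+7/400) = 8437/10000 ≈ 0.843700

1 1 9819/10000
2 2 9423/10000
3 3 9087/10000
4 4 4391/5000
5 5 8437/10000
DF(5y) is solved at step 5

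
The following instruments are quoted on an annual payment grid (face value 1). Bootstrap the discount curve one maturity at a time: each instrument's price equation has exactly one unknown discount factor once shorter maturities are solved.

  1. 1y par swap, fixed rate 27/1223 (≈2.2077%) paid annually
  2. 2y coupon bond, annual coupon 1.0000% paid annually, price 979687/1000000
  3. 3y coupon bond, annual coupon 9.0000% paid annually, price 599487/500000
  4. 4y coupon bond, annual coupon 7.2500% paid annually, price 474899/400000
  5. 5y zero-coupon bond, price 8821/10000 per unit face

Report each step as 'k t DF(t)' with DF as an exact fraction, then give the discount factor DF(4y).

step 1 [1y] swap r/1=27/1223: DF=(1 − 27/1223·(0))/(1+27/1223) = 1223/1250 ≈ 0.978400
step 2 [2y] bond c/1=1/100: DF=(979687/1000000 − 1/100·(0.978400))/(1+1/100) = 9603/10000 ≈ 0.960300
step 3 [3y] bond c/1=9/100: DF=(599487/500000 − 9/100·(0.978400+0.960300))/(1+9/100) = 9399/10000 ≈ 0.939900
step 4 [4y] bond c/1=29/400: DF=(474899/400000 − 29/400·(0.978400+0.960300+0.939900))/(1+29/400) = 2281/2500 ≈ 0.912400
step 5 [5y] zero: DF = P = 8821/10000 ≈ 0.882100

1 1 1223/1250
2 2 9603/10000
3 3 9399/10000
4 4 2281/2500
5 5 8821/10000
DF(4y) = 2281/2500 ≈ 0.912400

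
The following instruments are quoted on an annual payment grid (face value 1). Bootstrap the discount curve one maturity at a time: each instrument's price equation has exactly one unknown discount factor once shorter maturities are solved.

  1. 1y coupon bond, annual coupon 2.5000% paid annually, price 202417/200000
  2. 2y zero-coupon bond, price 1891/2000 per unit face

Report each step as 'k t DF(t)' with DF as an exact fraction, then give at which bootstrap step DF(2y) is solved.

1 1 4937/5000
2 2 1891/2000
DF(2y) is solved at step 2

step 1 [1y] bond c/1=1/40: DF=(202417/200000 − 1/40·(0))/(1+1/40) = 4937/5000 ≈ 0.987400
step 2 [2y] zero: DF = P = 1891/2000 ≈ 0.945500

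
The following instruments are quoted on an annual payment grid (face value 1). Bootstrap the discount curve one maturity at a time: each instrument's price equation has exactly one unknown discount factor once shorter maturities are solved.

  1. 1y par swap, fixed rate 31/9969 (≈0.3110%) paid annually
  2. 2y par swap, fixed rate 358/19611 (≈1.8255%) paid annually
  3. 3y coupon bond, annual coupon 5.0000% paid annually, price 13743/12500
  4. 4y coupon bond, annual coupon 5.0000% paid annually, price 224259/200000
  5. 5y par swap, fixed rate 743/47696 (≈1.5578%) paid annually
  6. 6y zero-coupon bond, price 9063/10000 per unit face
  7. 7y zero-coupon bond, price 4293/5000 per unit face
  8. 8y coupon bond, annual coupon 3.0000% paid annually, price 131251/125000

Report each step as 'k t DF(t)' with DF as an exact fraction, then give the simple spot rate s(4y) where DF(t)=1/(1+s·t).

1 1 9969/10000
2 2 4821/5000
3 3 9537/10000
4 4 9291/10000
5 5 9257/10000
6 6 9063/10000
7 7 4293/5000
8 8 8291/10000
s(4y) = (1/(9291/10000) − 1)/(4) = 709/37164 ≈ 1.9078%

step 1 [1y] swap r/1=31/9969: DF=(1 − 31/9969·(0))/(1+31/9969) = 9969/10000 ≈ 0.996900
step 2 [2y] swap r/1=358/19611: DF=(1 − 358/19611·(0.996900))/(1+358/19611) = 4821/5000 ≈ 0.964200
step 3 [3y] bond c/1=1/20: DF=(13743/12500 − 1/20·(0.996900+0.964200))/(1+1/20) = 9537/10000 ≈ 0.953700
step 4 [4y] bond c/1=1/20: DF=(224259/200000 − 1/20·(0.996900+0.964200+0.953700))/(1+1/20) = 9291/10000 ≈ 0.929100
step 5 [5y] swap r/1=743/47696: DF=(1 − 743/47696·(0.996900+0.964200+0.953700+0.929100))/(1+743/47696) = 9257/10000 ≈ 0.925700
step 6 [6y] zero: DF = P = 9063/10000 ≈ 0.906300
step 7 [7y] zero: DF = P = 4293/5000 ≈ 0.858600
step 8 [8y] bond c/1=3/100: DF=(131251/125000 − 3/100·(0.996900+0.964200+0.953700+0.929100+0.925700+0.906300+0.858600))/(1+3/100) = 8291/10000 ≈ 0.829100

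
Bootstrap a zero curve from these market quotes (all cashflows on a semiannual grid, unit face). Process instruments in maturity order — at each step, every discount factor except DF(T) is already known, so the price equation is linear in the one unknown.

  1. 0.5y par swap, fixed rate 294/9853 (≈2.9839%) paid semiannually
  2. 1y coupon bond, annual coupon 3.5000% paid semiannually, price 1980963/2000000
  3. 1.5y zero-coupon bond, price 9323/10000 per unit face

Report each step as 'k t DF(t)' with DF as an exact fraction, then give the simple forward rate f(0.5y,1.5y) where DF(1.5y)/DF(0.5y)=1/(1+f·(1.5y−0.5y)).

1 1/2 9853/10000
2 1 1913/2000
3 3/2 9323/10000
f(0.5y,1.5y) = ((9853/10000)/(9323/10000) − 1)/(1) = 530/9323 ≈ 5.6849%

step 1 [0.5y] swap r/2=147/9853: DF=(1 − 147/9853·(0))/(1+147/9853) = 9853/10000 ≈ 0.985300
step 2 [1y] bond c/2=7/400: DF=(1980963/2000000 − 7/400·(0.985300))/(1+7/400) = 1913/2000 ≈ 0.956500
step 3 [1.5y] zero: DF = P = 9323/10000 ≈ 0.932300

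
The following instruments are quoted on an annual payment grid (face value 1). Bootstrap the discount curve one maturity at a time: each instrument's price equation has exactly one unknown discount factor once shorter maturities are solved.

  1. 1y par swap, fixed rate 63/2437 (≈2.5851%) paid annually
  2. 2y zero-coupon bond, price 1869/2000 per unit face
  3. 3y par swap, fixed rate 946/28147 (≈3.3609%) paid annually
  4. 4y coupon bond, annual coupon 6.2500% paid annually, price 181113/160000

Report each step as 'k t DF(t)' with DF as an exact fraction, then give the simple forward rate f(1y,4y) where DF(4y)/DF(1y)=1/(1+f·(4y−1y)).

1 1 2437/2500
2 2 1869/2000
3 3 4527/5000
4 4 4499/5000
f(1y,4y) = ((2437/2500)/(4499/5000) − 1)/(3) = 125/4499 ≈ 2.7784%

step 1 [1y] swap r/1=63/2437: DF=(1 − 63/2437·(0))/(1+63/2437) = 2437/2500 ≈ 0.974800
step 2 [2y] zero: DF = P = 1869/2000 ≈ 0.934500
step 3 [3y] swap r/1=946/28147: DF=(1 − 946/28147·(0.974800+0.934500))/(1+946/28147) = 4527/5000 ≈ 0.905400
step 4 [4y] bond c/1=1/16: DF=(181113/160000 − 1/16·(0.974800+0.934500+0.905400))/(1+1/16) = 4499/5000 ≈ 0.899800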